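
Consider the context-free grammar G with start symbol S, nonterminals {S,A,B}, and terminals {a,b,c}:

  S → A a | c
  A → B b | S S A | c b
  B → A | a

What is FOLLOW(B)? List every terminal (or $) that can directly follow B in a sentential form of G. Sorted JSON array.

FIRST iteration:
[1]
  A via A→c b: +{c}
  B via B→A: +{c}
  B via B→a: +{a}
  S via S→A a: +{c}
  FIRST(S)={c}  FIRST(A)={c}  FIRST(B)={a,c}
[2]
  A via A→B b: +{a}
  S via S→A a: +{a}
  FIRST(S)={a,c}  FIRST(A)={a,c}  FIRST(B)={a,c}
[3] (stable)
  FIRST(S)={a,c}  FIRST(A)={a,c}  FIRST(B)={a,c}

FOLLOW iteration:
seed FOLLOW(S) with $
pass 1:
  A→B b: FOLLOW(B) ⊇ FIRST(b) = {b}; new: +{b}
  A→S S A: FOLLOW(S) ⊇ FIRST(S) = {a,c}; new: +{a,c}
  B→A: FOLLOW(A) ⊇ FOLLOW(B) ⊇ {b}; new: +{b}
  S→A a: FOLLOW(A) ⊇ FIRST(a) = {a}; new: +{a}
  FOLLOW[S]={$,a,c}  FOLLOW[A]={a,b}  FOLLOW[B]={b}
pass 2: done
  FOLLOW[S]={$,a,c}  FOLLOW[A]={a,b}  FOLLOW[B]={b}

FOLLOW(B) = ["b"]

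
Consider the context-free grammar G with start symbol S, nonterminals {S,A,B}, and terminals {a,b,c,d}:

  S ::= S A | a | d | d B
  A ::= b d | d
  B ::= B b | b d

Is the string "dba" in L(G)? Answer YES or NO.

Convert to CNF:
  S -> S A | T1 B | a | d
  A -> T0 T1 | d
  B -> B T0 | T0 T1
  T0 -> b
  T1 -> d

Fill CYK table bottom-up:
  T[0,0] 'd' = {A,S,T1}  orig:{A,S}
  T[1,1] 'b' = {T0}  orig:{}
  T[2,2] 'a' = {S}
  T[0,1] 'db' = ∅
  T[1,2] 'ba' = ∅
  T[0,2] 'dba' = ∅

S ∉ T[0,2] ⇒ NO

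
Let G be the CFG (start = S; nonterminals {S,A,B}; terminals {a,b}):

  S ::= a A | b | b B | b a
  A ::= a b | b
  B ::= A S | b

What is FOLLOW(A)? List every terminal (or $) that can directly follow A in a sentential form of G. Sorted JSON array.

FIRST iteration:
pass 1:
  A via A→a b: +{a}
  A via A→b: +{b}
  B via B→A S: +{a,b}
  S via S→a A: +{a}
  S via S→b: +{b}
  S: {a,b}  A: {a,b}  B: {a,b}
pass 2: — fixpoint
  S: {a,b}  A: {a,b}  B: {a,b}

FOLLOW sets:
FOLLOW(S) := {$}
pass 1:
  B→A S: FOLLOW(A) ⊇ FIRST(S) = {a,b}; new: +{a,b}
  S→a A: FOLLOW(A) ⊇ FOLLOW(S) ⊇ {$}; new: +{$}
  S→b B: FOLLOW(B) ⊇ FOLLOW(S) ⊇ {$}; new: +{$}
  S: {$}  A: {$,a,b}  B: {$}
pass 2: — fixpoint
  S: {$}  A: {$,a,b}  B: {$}

FOLLOW(A) = ["$", "a", "b"]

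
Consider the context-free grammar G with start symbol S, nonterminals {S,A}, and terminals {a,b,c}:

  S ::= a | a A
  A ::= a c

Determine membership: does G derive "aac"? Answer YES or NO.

CNF form of G:
  S -> T0 A | a
  A -> T0 T1
  T0 -> a
  T1 -> c

CYK fill:
  cell(0,0) a: {S,T0}  orig:{S}
  cell(1,1) a: {S,T0}  orig:{S}
  cell(2,2) c: {T1}  orig:{}
  cell(0,1) aa: ∅
  cell(1,2) ac: {A}
  cell(0,2) aac: {S}

S ∈ T[0,2] ⇒ YES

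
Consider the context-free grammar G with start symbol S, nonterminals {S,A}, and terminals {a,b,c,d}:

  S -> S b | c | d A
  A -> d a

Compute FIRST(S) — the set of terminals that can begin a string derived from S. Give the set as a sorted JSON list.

Compute FIRST by fixpoint:
iter 1:
  A via A→d a: +{d}
  S via S→c: +{c}
  S via S→d A: +{d}
  FIRST(S)={c,d}  FIRST(A)={d}
iter 2: (stable)
  FIRST(S)={c,d}  FIRST(A)={d}

FIRST(S) = ["c", "d"]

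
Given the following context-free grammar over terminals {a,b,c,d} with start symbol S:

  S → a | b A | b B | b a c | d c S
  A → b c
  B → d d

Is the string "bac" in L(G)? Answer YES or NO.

Convert to CNF:
  S -> T0 A | T0 B | T0 X4 | T2 X5 | a
  A -> T0 T1
  B -> T2 T2
  T0 -> b
  T1 -> c
  T2 -> d
  T3 -> a
  X4 -> T3 T1
  X5 -> T1 S

CYK table (by increasing span):
  [0..0]={T0}  "b"  orig:{}
  [1..1]={S,T3}  "a"  orig:{S}
  [2..2]={T1}  "c"  orig:{}
  [0..1]=∅  "ba"
  [1..2]={X4}  "ac"  orig:{}
  [0..2]={S}  "bac"

S ∈ T[0,2] ⇒ YES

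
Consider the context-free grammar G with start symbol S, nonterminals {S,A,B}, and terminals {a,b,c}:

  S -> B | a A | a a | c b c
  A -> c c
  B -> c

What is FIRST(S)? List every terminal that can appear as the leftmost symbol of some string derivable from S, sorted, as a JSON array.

Compute FIRST by fixpoint:
[1]
  A via A→c c: +{c}
  B via B→c: +{c}
  S via S→B: +{c}
  S via S→a A: +{a}
  FIRST(S)={a,c}  FIRST(A)={c}  FIRST(B)={c}
[2] (stable)
  FIRST(S)={a,c}  FIRST(A)={c}  FIRST(B)={c}

FIRST(S) = ["a", "c"]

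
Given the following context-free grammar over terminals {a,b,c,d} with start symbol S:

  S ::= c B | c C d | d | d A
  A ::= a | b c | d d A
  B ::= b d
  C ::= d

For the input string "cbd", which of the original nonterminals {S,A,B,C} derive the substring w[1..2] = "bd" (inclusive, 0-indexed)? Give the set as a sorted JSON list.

Convert to CNF:
  S -> T1 B | T1 X4 | T2 A | d
  A -> T0 T1 | T2 X3 | a
  B -> T0 T2
  C -> d
  T0 -> b
  T1 -> c
  T2 -> d
  X3 -> T2 A
  X4 -> C T2

CYK fill, restricted to cells inside w[1..2]:
  T[1,1] 'b' = {T0}  orig:{}
  T[2,2] 'd' = {C,S,T2}  orig:{C,S}
  T[1,2] 'bd' = {B}

Original NTs in T[1,2] deriving "bd": ["B"]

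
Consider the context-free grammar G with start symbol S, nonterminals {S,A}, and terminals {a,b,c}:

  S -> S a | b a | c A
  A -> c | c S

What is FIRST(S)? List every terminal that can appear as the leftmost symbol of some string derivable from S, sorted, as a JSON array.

FIRST iteration:
iter 1:
  A via A→c: +{c}
  S via S→b a: +{b}
  S via S→c A: +{c}
  S: {b,c}  A: {c}
iter 2: — fixpoint
  S: {b,c}  A: {c}

FIRST(S) = ["b", "c"]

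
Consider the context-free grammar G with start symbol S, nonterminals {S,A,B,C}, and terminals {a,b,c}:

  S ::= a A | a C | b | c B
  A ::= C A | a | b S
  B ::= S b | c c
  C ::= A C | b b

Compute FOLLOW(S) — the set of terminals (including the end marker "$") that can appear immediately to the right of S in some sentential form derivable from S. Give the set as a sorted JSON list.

Compute FIRST by fixpoint:
pass 1:
  A via A→a: +{a}
  A via A→b S: +{b}
  B via B→c c: +{c}
  C via C→A C: +{a,b}
  S via S→a A: +{a}
  S via S→b: +{b}
  S via S→c B: +{c}
  FIRST(S)={a,b,c}  FIRST(A)={a,b}  FIRST(B)={c}  FIRST(C)={a,b}
pass 2:
  B via B→S b: +{a,b}
  FIRST(S)={a,b,c}  FIRST(A)={a,b}  FIRST(B)={a,b,c}  FIRST(C)={a,b}
pass 3: (no change)
  FIRST(S)={a,b,c}  FIRST(A)={a,b}  FIRST(B)={a,b,c}  FIRST(C)={a,b}

FOLLOW iteration:
seed FOLLOW(S) with $
round 1:
  A→C A: FOLLOW(C) ⊇ FIRST(A) = {a,b}; new: +{a,b}
  B→S b: FOLLOW(S) ⊇ FIRST(b) = {b}; new: +{b}
  C→A C: FOLLOW(A) ⊇ FIRST(C) = {a,b}; new: +{a,b}
  S→a A: FOLLOW(A) ⊇ FOLLOW(S) ⊇ {$,b}; new: +{$}
  S→a C: FOLLOW(C) ⊇ FOLLOW(S) ⊇ {$,b}; new: +{$}
  S→c B: FOLLOW(B) ⊇ FOLLOW(S) ⊇ {$,b}; new: +{$,b}
  FOLLOW(S)={$,b}  FOLLOW(A)={$,a,b}  FOLLOW(B)={$,b}  FOLLOW(C)={$,a,b}
round 2:
  A→b S: FOLLOW(S) ⊇ FOLLOW(A) ⊇ {$,a,b}; new: +{a}
  S→c B: FOLLOW(B) ⊇ FOLLOW(S) ⊇ {$,a,b}; new: +{a}
  FOLLOW(S)={$,a,b}  FOLLOW(A)={$,a,b}  FOLLOW(B)={$,a,b}  FOLLOW(C)={$,a,b}
round 3: (no change)
  FOLLOW(S)={$,a,b}  FOLLOW(A)={$,a,b}  FOLLOW(B)={$,a,b}  FOLLOW(C)={$,a,b}

FOLLOW(S) = ["$", "a", "b"]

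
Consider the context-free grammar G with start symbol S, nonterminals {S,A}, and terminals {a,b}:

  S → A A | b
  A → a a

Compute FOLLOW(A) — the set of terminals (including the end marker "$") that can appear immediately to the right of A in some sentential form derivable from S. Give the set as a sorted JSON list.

FIRST sets, iterate to fixpoint:
[1]
  A via A→a a: +{a}
  S via S→A A: +{a}
  S via S→b: +{b}
  FIRST[S]={a,b}  FIRST[A]={a}
[2] (stable)
  FIRST[S]={a,b}  FIRST[A]={a}

FOLLOW iteration:
FOLLOW(S) := {$}
round 1:
  S→A A: FOLLOW(A) ⊇ FIRST(A) = {a}; new: +{a}
  S→A A: FOLLOW(A) ⊇ FOLLOW(S) ⊇ {$}; new: +{$}
  FOLLOW[S]={$}  FOLLOW[A]={$,a}
round 2: (stable)
  FOLLOW[S]={$}  FOLLOW[A]={$,a}

FOLLOW(A) = ["$", "a"]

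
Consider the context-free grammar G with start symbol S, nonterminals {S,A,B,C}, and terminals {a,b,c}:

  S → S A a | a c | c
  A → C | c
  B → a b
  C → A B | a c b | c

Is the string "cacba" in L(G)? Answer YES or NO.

Convert to CNF:
  S -> S X5 | T0 T1 | c
  A -> A B | T0 X3 | c
  B -> T0 T2
  C -> A B | T0 X4 | c
  T0 -> a
  T1 -> c
  T2 -> b
  X3 -> T1 T2
  X4 -> T1 T2
  X5 -> A T0

CYK fill:
  [0..0]={A,C,S,T1}  "c"  orig:{A,C,S}
  [1..1]={T0}  "a"  orig:{}
  [2..2]={A,C,S,T1}  "c"  orig:{A,C,S}
  [3..3]={T2}  "b"  orig:{}
  [4..4]={T0}  "a"  orig:{}
  [0..1]={X5}  "ca"  orig:{}
  [1..2]={S}  "ac"
  [2..3]={X3,X4}  "cb"  orig:{}
  [3..4]=∅  "ba"
  [0..2]=∅  "cac"
  [1..3]={A,C}  "acb"
  [2..4]=∅  "cba"
  [0..3]=∅  "cacb"
  [1..4]={X5}  "acba"  orig:{}
  [0..4]={S}  "cacba"

S ∈ T[0,4] ⇒ YES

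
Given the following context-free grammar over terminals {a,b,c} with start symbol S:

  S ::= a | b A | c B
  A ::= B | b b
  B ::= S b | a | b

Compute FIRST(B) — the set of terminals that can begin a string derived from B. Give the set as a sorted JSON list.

Compute FIRST by fixpoint:
[1]
  A via A→b b: +{b}
  B via B→a: +{a}
  B via B→b: +{b}
  S via S→a: +{a}
  S via S→b A: +{b}
  S via S→c B: +{c}
  FIRST[S]={a,b,c}  FIRST[A]={b}  FIRST[B]={a,b}
[2]
  A via A→B: +{a}
  B via B→S b: +{c}
  FIRST[S]={a,b,c}  FIRST[A]={a,b}  FIRST[B]={a,b,c}
[3]
  A via A→B: +{c}
  FIRST[S]={a,b,c}  FIRST[A]={a,b,c}  FIRST[B]={a,b,c}
[4] done
  FIRST[S]={a,b,c}  FIRST[A]={a,b,c}  FIRST[B]={a,b,c}

FIRST(B) = ["a", "b", "c"]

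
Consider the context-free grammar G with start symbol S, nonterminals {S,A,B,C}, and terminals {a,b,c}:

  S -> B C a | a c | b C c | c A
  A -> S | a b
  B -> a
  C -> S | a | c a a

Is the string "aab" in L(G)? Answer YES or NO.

CNF form of G:
  S -> B X8 | T0 T2 | T1 X9 | T2 A
  A -> B X3 | T0 T1 | T0 T2 | T1 X4 | T2 A
  B -> a
  C -> B X5 | T0 T2 | T1 X6 | T2 A | T2 X7 | a
  T0 -> a
  T1 -> b
  T2 -> c
  X3 -> C T0
  X4 -> C T2
  X5 -> C T0
  X6 -> C T2
  X7 -> T0 T0
  X8 -> C T0
  X9 -> C T2

Fill CYK table bottom-up:
  T[0,0] 'a' = {B,C,T0}  orig:{B,C}
  T[1,1] 'a' = {B,C,T0}  orig:{B,C}
  T[2,2] 'b' = {T1}  orig:{}
  T[0,1] 'aa' = {X3,X5,X7,X8}  orig:{}
  T[1,2] 'ab' = {A}
  T[0,2] 'aab' = ∅

S ∉ T[0,2] ⇒ NO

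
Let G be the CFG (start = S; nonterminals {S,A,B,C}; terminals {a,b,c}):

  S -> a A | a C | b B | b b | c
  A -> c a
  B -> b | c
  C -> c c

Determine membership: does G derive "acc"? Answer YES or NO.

CNF form of G:
  S -> T1 A | T1 C | T2 B | T2 T2 | c
  A -> T0 T1
  B -> b | c
  C -> T0 T0
  T0 -> c
  T1 -> a
  T2 -> b

Fill CYK table bottom-up:
  cell(0,0) a: {T1}  orig:{}
  cell(1,1) c: {B,S,T0}  orig:{B,S}
  cell(2,2) c: {B,S,T0}  orig:{B,S}
  cell(0,1) ac: ∅
  cell(1,2) cc: {C}
  cell(0,2) acc: {S}

S ∈ T[0,2] ⇒ YES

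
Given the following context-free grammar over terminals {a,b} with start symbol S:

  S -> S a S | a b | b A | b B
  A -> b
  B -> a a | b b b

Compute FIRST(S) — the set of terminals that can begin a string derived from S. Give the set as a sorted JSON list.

FIRST iteration:
pass 1:
  A via A→b: +{b}
  B via B→a a: +{a}
  B via B→b b b: +{b}
  S via S→a b: +{a}
  S via S→b A: +{b}
  S: {a,b}  A: {b}  B: {a,b}
pass 2: (no change)
  S: {a,b}  A: {b}  B: {a,b}

FIRST(S) = ["a", "b"]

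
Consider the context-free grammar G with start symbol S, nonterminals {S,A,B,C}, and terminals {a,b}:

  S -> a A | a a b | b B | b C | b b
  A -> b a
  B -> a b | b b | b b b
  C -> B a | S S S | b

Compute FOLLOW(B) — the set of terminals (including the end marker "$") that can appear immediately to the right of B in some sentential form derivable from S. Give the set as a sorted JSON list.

FIRST sets, iterate to fixpoint:
pass 1:
  A via A→b a: +{b}
  B via B→a b: +{a}
  B via B→b b: +{b}
  C via C→B a: +{a,b}
  S via S→a A: +{a}
  S via S→b B: +{b}
  S: {a,b}  A: {b}  B: {a,b}  C: {a,b}
pass 2: done
  S: {a,b}  A: {b}  B: {a,b}  C: {a,b}

FOLLOW sets:
FOLLOW(S) := {$}
pass 1:
  C→B a: FOLLOW(B) ⊇ FIRST(a) = {a}; new: +{a}
  C→S S S: FOLLOW(S) ⊇ FIRST(S) = {a,b}; new: +{a,b}
  S→a A: FOLLOW(A) ⊇ FOLLOW(S) ⊇ {$,a,b}; new: +{$,a,b}
  S→b B: FOLLOW(B) ⊇ FOLLOW(S) ⊇ {$,a,b}; new: +{$,b}
  S→b C: FOLLOW(C) ⊇ FOLLOW(S) ⊇ {$,a,b}; new: +{$,a,b}
  FOLLOW[S]={$,a,b}  FOLLOW[A]={$,a,b}  FOLLOW[B]={$,a,b}  FOLLOW[C]={$,a,b}
pass 2: — fixpoint
  FOLLOW[S]={$,a,b}  FOLLOW[A]={$,a,b}  FOLLOW[B]={$,a,b}  FOLLOW[C]={$,a,b}

FOLLOW(B) = ["$", "a", "b"]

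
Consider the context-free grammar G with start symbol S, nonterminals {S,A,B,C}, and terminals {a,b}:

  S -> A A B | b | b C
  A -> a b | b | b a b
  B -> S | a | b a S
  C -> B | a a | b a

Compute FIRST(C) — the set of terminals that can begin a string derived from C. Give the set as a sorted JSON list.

FIRST sets, iterate to fixpoint:
round 1:
  A via A→a b: +{a}
  A via A→b: +{b}
  B via B→a: +{a}
  B via B→b a S: +{b}
  C via C→B: +{a,b}
  S via S→A A B: +{a,b}
  FIRST[S]={a,b}  FIRST[A]={a,b}  FIRST[B]={a,b}  FIRST[C]={a,b}
round 2: (no change)
  FIRST[S]={a,b}  FIRST[A]={a,b}  FIRST[B]={a,b}  FIRST[C]={a,b}

FIRST(C) = ["a", "b"]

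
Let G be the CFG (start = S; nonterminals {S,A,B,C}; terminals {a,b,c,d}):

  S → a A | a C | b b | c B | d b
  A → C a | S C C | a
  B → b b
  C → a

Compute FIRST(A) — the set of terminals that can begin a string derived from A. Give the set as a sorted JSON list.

Compute FIRST by fixpoint:
iter 1:
  A via A→a: +{a}
  B via B→b b: +{b}
  C via C→a: +{a}
  S via S→a A: +{a}
  S via S→b b: +{b}
  S via S→c B: +{c}
  S via S→d b: +{d}
  S: {a,b,c,d}  A: {a}  B: {b}  C: {a}
iter 2:
  A via A→S C C: +{b,c,d}
  S: {a,b,c,d}  A: {a,b,c,d}  B: {b}  C: {a}
iter 3: (stable)
  S: {a,b,c,d}  A: {a,b,c,d}  B: {b}  C: {a}

FIRST(A) = ["a", "b", "c", "d"]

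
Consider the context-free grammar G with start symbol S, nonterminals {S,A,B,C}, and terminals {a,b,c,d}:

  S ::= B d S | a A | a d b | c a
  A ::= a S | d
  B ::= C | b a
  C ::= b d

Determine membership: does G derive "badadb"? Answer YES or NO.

Convert to CNF:
  S -> B X4 | T0 A | T0 X5 | T3 T0
  A -> T0 S | d
  B -> T1 T0 | T1 T2
  C -> T1 T2
  T0 -> a
  T1 -> b
  T2 -> d
  T3 -> c
  X4 -> T2 S
  X5 -> T2 T1

Fill CYK table bottom-up:
  T[0,0] 'b' = {T1}  orig:{}
  T[1,1] 'a' = {T0}  orig:{}
  T[2,2] 'd' = {A,T2}  orig:{A}
  T[3,3] 'a' = {T0}  orig:{}
  T[4,4] 'd' = {A,T2}  orig:{A}
  T[5,5] 'b' = {T1}  orig:{}
  T[0,1] 'ba' = {B}
  T[1,2] 'ad' = {S}
  T[2,3] 'da' = ∅
  T[3,4] 'ad' = {S}
  T[4,5] 'db' = {X5}  orig:{}
  T[0,2] 'bad' = ∅
  T[1,3] 'ada' = ∅
  T[2,4] 'dad' = {X4}  orig:{}
  T[3,5] 'adb' = {S}
  T[0,3] 'bada' = ∅
  T[1,4] 'adad' = ∅
  T[2,5] 'dadb' = {X4}  orig:{}
  T[0,4] 'badad' = {S}
  T[1,5] 'adadb' = ∅
  T[0,5] 'badadb' = {S}

S ∈ T[0,5] ⇒ YES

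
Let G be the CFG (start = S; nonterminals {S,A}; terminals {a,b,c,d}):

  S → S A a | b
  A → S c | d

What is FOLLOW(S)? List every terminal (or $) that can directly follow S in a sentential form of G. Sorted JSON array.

FIRST sets, iterate to fixpoint:
pass 1:
  A via A→d: +{d}
  S via S→b: +{b}
  FIRST(S)={b}  FIRST(A)={d}
pass 2:
  A via A→S c: +{b}
  FIRST(S)={b}  FIRST(A)={b,d}
pass 3: (stable)
  FIRST(S)={b}  FIRST(A)={b,d}

Compute FOLLOW by fixpoint:
FOLLOW(S) := {$}
iter 1:
  A→S c: FOLLOW(S) ⊇ FIRST(c) = {c}; new: +{c}
  S→S A a: FOLLOW(S) ⊇ FIRST(A) = {b,d}; new: +{b,d}
  S→S A a: FOLLOW(A) ⊇ FIRST(a) = {a}; new: +{a}
  FOLLOW[S]={$,b,c,d}  FOLLOW[A]={a}
iter 2: done
  FOLLOW[S]={$,b,c,d}  FOLLOW[A]={a}

FOLLOW(S) = ["$", "b", "c", "d"]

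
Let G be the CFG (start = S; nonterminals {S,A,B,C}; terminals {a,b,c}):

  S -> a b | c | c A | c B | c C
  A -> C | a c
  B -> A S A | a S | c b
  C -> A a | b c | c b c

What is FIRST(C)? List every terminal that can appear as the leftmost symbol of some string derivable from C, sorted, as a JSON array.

Compute FIRST by fixpoint:
pass 1:
  A via A→a c: +{a}
  B via B→A S A: +{a}
  B via B→c b: +{c}
  C via C→A a: +{a}
  C via C→b c: +{b}
  C via C→c b c: +{c}
  S via S→a b: +{a}
  S via S→c: +{c}
  FIRST(S)={a,c}  FIRST(A)={a}  FIRST(B)={a,c}  FIRST(C)={a,b,c}
pass 2:
  A via A→C: +{b,c}
  B via B→A S A: +{b}
  FIRST(S)={a,c}  FIRST(A)={a,b,c}  FIRST(B)={a,b,c}  FIRST(C)={a,b,c}
pass 3: (no change)
  FIRST(S)={a,c}  FIRST(A)={a,b,c}  FIRST(B)={a,b,c}  FIRST(C)={a,b,c}

FIRST(C) = ["a", "b", "c"]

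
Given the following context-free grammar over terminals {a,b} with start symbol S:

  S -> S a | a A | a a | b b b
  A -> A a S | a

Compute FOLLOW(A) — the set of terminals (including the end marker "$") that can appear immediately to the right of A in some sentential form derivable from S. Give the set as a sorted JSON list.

Compute FIRST by fixpoint:
round 1:
  A via A→a: +{a}
  S via S→a A: +{a}
  S via S→b b b: +{b}
  S: {a,b}  A: {a}
round 2: (no change)
  S: {a,b}  A: {a}

FOLLOW sets:
FOLLOW(S) := {$}
pass 1:
  A→A a S: FOLLOW(A) ⊇ FIRST(a) = {a}; new: +{a}
  A→A a S: FOLLOW(S) ⊇ FOLLOW(A) ⊇ {a}; new: +{a}
  S→a A: FOLLOW(A) ⊇ FOLLOW(S) ⊇ {$,a}; new: +{$}
  S: {$,a}  A: {$,a}
pass 2: done
  S: {$,a}  A: {$,a}

FOLLOW(A) = ["$", "a"]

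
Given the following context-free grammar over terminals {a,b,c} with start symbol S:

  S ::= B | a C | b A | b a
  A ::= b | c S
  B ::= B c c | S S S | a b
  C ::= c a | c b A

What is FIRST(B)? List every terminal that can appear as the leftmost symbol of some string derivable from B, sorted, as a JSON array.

FIRST sets, iterate to fixpoint:
[1]
  A via A→b: +{b}
  A via A→c S: +{c}
  B via B→a b: +{a}
  C via C→c a: +{c}
  S via S→B: +{a}
  S via S→b A: +{b}
  S: {a,b}  A: {b,c}  B: {a}  C: {c}
[2]
  B via B→S S S: +{b}
  S: {a,b}  A: {b,c}  B: {a,b}  C: {c}
[3] done
  S: {a,b}  A: {b,c}  B: {a,b}  C: {c}

FIRST(B) = ["a", "b"]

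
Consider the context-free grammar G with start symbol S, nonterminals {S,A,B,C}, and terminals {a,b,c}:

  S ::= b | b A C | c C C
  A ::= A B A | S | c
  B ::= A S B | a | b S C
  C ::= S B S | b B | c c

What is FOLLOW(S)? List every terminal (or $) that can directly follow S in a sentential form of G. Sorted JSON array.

FIRST iteration:
[1]
  A via A→c: +{c}
  B via B→A S B: +{c}
  B via B→a: +{a}
  B via B→b S C: +{b}
  C via C→b B: +{b}
  C via C→c c: +{c}
  S via S→b: +{b}
  S via S→c C C: +{c}
  FIRST(S)={b,c}  FIRST(A)={c}  FIRST(B)={a,b,c}  FIRST(C)={b,c}
[2]
  A via A→S: +{b}
  FIRST(S)={b,c}  FIRST(A)={b,c}  FIRST(B)={a,b,c}  FIRST(C)={b,c}
[3] (no change)
  FIRST(S)={b,c}  FIRST(A)={b,c}  FIRST(B)={a,b,c}  FIRST(C)={b,c}

Compute FOLLOW by fixpoint:
seed FOLLOW(S) with $
iter 1:
  A→A B A: FOLLOW(A) ⊇ FIRST(B) = {a,b,c}; new: +{a,b,c}
  A→A B A: FOLLOW(B) ⊇ FIRST(A) = {b,c}; new: +{b,c}
  A→S: FOLLOW(S) ⊇ FOLLOW(A) ⊇ {a,b,c}; new: +{a,b,c}
  B→b S C: FOLLOW(C) ⊇ FOLLOW(B) ⊇ {b,c}; new: +{b,c}
  S→b A C: FOLLOW(C) ⊇ FOLLOW(S) ⊇ {$,a,b,c}; new: +{$,a}
  FOLLOW[S]={$,a,b,c}  FOLLOW[A]={a,b,c}  FOLLOW[B]={b,c}  FOLLOW[C]={$,a,b,c}
iter 2:
  C→b B: FOLLOW(B) ⊇ FOLLOW(C) ⊇ {$,a,b,c}; new: +{$,a}
  FOLLOW[S]={$,a,b,c}  FOLLOW[A]={a,b,c}  FOLLOW[B]={$,a,b,c}  FOLLOW[C]={$,a,b,c}
iter 3: (stable)
  FOLLOW[S]={$,a,b,c}  FOLLOW[A]={a,b,c}  FOLLOW[B]={$,a,b,c}  FOLLOW[C]={$,a,b,c}

FOLLOW(S) = ["$", "a", "b", "c"]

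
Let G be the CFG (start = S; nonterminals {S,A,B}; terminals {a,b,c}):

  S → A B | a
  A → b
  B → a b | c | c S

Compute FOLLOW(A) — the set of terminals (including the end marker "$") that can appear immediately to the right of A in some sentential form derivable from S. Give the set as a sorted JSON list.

FIRST iteration:
iter 1:
  A via A→b: +{b}
  B via B→a b: +{a}
  B via B→c: +{c}
  S via S→A B: +{b}
  S via S→a: +{a}
  S: {a,b}  A: {b}  B: {a,c}
iter 2: done
  S: {a,b}  A: {b}  B: {a,c}

FOLLOW iteration:
FOLLOW(S) := {$}
round 1:
  S→A B: FOLLOW(A) ⊇ FIRST(B) = {a,c}; new: +{a,c}
  S→A B: FOLLOW(B) ⊇ FOLLOW(S) ⊇ {$}; new: +{$}
  S: {$}  A: {a,c}  B: {$}
round 2: (no change)
  S: {$}  A: {a,c}  B: {$}

FOLLOW(A) = ["a", "c"]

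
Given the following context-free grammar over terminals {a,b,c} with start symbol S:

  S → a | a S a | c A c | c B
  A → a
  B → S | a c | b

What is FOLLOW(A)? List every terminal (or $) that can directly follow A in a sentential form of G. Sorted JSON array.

Compute FIRST by fixpoint:
iter 1:
  A via A→a: +{a}
  B via B→a c: +{a}
  B via B→b: +{b}
  S via S→a: +{a}
  S via S→c A c: +{c}
  S: {a,c}  A: {a}  B: {a,b}
iter 2:
  B via B→S: +{c}
  S: {a,c}  A: {a}  B: {a,b,c}
iter 3: done
  S: {a,c}  A: {a}  B: {a,b,c}

Compute FOLLOW by fixpoint:
initialize: $ ∈ FOLLOW(S)
[1]
  S→a S a: FOLLOW(S) ⊇ FIRST(a) = {a}; new: +{a}
  S→c A c: FOLLOW(A) ⊇ FIRST(c) = {c}; new: +{c}
  S→c B: FOLLOW(B) ⊇ FOLLOW(S) ⊇ {$,a}; new: +{$,a}
  S: {$,a}  A: {c}  B: {$,a}
[2] (stable)
  S: {$,a}  A: {c}  B: {$,a}

FOLLOW(A) = ["c"]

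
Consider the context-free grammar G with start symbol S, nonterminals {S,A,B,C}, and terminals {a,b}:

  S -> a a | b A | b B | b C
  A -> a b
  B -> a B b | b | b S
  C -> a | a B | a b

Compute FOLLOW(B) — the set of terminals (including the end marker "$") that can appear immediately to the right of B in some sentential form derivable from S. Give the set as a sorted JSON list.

FIRST iteration:
[1]
  A via A→a b: +{a}
  B via B→a B b: +{a}
  B via B→b: +{b}
  C via C→a: +{a}
  S via S→a a: +{a}
  S via S→b A: +{b}
  FIRST(S)={a,b}  FIRST(A)={a}  FIRST(B)={a,b}  FIRST(C)={a}
[2] done
  FIRST(S)={a,b}  FIRST(A)={a}  FIRST(B)={a,b}  FIRST(C)={a}

FOLLOW iteration:
seed FOLLOW(S) with $
iter 1:
  B→a B b: FOLLOW(B) ⊇ FIRST(b) = {b}; new: +{b}
  B→b S: FOLLOW(S) ⊇ FOLLOW(B) ⊇ {b}; new: +{b}
  S→b A: FOLLOW(A) ⊇ FOLLOW(S) ⊇ {$,b}; new: +{$,b}
  S→b B: FOLLOW(B) ⊇ FOLLOW(S) ⊇ {$,b}; new: +{$}
  S→b C: FOLLOW(C) ⊇ FOLLOW(S) ⊇ {$,b}; new: +{$,b}
  S: {$,b}  A: {$,b}  B: {$,b}  C: {$,b}
iter 2: done
  S: {$,b}  A: {$,b}  B: {$,b}  C: {$,b}

FOLLOW(B) = ["$", "b"]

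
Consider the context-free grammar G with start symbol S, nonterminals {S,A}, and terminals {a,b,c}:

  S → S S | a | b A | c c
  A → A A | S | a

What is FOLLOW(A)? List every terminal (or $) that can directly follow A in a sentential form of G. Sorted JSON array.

Compute FIRST by fixpoint:
round 1:
  A via A→a: +{a}
  S via S→a: +{a}
  S via S→b A: +{b}
  S via S→c c: +{c}
  S: {a,b,c}  A: {a}
round 2:
  A via A→S: +{b,c}
  S: {a,b,c}  A: {a,b,c}
round 3: (no change)
  S: {a,b,c}  A: {a,b,c}

Compute FOLLOW by fixpoint:
initialize: $ ∈ FOLLOW(S)
pass 1:
  A→A A: FOLLOW(A) ⊇ FIRST(A) = {a,b,c}; new: +{a,b,c}
  A→S: FOLLOW(S) ⊇ FOLLOW(A) ⊇ {a,b,c}; new: +{a,b,c}
  S→b A: FOLLOW(A) ⊇ FOLLOW(S) ⊇ {$,a,b,c}; new: +{$}
  FOLLOW(S)={$,a,b,c}  FOLLOW(A)={$,a,b,c}
pass 2: (no change)
  FOLLOW(S)={$,a,b,c}  FOLLOW(A)={$,a,b,c}

FOLLOW(A) = ["$", "a", "b", "c"]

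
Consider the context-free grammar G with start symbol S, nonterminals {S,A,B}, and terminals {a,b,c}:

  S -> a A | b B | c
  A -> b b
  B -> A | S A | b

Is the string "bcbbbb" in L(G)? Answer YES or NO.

Convert to CNF:
  S -> T0 B | T1 A | c
  A -> T0 T0
  B -> S A | T0 T0 | b
  T0 -> b
  T1 -> a

CYK fill:
  cell(0,0) b: {B,T0}  orig:{B}
  cell(1,1) c: {S}
  cell(2,2) b: {B,T0}  orig:{B}
  cell(3,3) b: {B,T0}  orig:{B}
  cell(4,4) b: {B,T0}  orig:{B}
  cell(5,5) b: {B,T0}  orig:{B}
  cell(0,1) bc: ∅
  cell(1,2) cb: ∅
  cell(2,3) bb: {A,B,S}
  cell(3,4) bb: {A,B,S}
  cell(4,5) bb: {A,B,S}
  cell(0,2) bcb: ∅
  cell(1,3) cbb: {B}
  cell(2,4) bbb: {S}
  cell(3,5) bbb: {S}
  cell(0,3) bcbb: {S}
  cell(1,4) cbbb: ∅
  cell(2,5) bbbb: {B}
  cell(0,4) bcbbb: ∅
  cell(1,5) cbbbb: ∅
  cell(0,5) bcbbbb: {B}

S ∉ T[0,5] ⇒ NO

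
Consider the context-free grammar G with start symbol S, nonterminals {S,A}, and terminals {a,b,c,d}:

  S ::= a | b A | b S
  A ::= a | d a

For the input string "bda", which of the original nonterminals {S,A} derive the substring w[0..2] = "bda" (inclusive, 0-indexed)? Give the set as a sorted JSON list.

Convert to CNF:
  S -> T2 A | T2 S | a
  A -> T0 T1 | a
  T0 -> d
  T1 -> a
  T2 -> b

CYK fill — only the sub-triangle for w[0..2]:
  cell(0,0) b: {T2}  orig:{}
  cell(1,1) d: {T0}  orig:{}
  cell(2,2) a: {A,S,T1}  orig:{A,S}
  cell(0,1) bd: ∅
  cell(1,2) da: {A}
  cell(0,2) bda: {S}

Original NTs in T[0,2] deriving "bda": ["S"]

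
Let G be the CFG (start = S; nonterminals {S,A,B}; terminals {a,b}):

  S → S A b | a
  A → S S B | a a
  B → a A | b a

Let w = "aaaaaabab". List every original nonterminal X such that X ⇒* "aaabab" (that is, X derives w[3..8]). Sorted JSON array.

Convert to CNF:
  S -> S X3 | a
  A -> S X2 | T0 T0
  B -> T0 A | T1 T0
  T0 -> a
  T1 -> b
  X2 -> S B
  X3 -> A T1

CYK fill (cells [i..j] with 3 ≤ i ≤ j ≤ 8 only):
  [3..3]={S,T0}  "a"  orig:{S}
  [4..4]={S,T0}  "a"  orig:{S}
  [5..5]={S,T0}  "a"  orig:{S}
  [6..6]={T1}  "b"  orig:{}
  [7..7]={S,T0}  "a"  orig:{S}
  [8..8]={T1}  "b"  orig:{}
  [3..4]={A}  "aa"
  [4..5]={A}  "aa"
  [5..6]=∅  "ab"
  [6..7]={B}  "ba"
  [7..8]=∅  "ab"
  [3..5]={B}  "aaa"
  [4..6]={X3}  "aab"  orig:{}
  [5..7]={X2}  "aba"  orig:{}
  [6..8]=∅  "bab"
  [3..6]={S}  "aaab"
  [4..7]={A}  "aaba"
  [5..8]=∅  "abab"
  [3..7]={B}  "aaaba"
  [4..8]={X3}  "aabab"  orig:{}
  [3..8]={S}  "aaabab"

Original NTs in T[3,8] deriving "aaabab": ["S"]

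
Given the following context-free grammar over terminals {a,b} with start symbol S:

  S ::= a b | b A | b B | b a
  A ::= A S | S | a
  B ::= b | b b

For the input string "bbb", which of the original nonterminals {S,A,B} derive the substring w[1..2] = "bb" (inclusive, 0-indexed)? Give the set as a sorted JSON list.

Convert to CNF:
  S -> T0 T1 | T1 A | T1 B | T1 T0
  A -> A S | T0 T1 | T1 A | T1 B | T1 T0 | a
  B -> T1 T1 | b
  T0 -> a
  T1 -> b

CYK table (by increasing span) — only the sub-triangle for w[1..2]:
  cell(1,1) b: {B,T1}  orig:{B}
  cell(2,2) b: {B,T1}  orig:{B}
  cell(1,2) bb: {A,B,S}

Original NTs in T[1,2] deriving "bb": ["A", "B", "S"]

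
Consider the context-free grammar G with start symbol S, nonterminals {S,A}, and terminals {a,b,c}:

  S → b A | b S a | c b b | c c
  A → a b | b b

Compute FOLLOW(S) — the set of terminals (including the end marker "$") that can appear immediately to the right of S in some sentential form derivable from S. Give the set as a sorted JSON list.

FIRST iteration:
pass 1:
  A via A→a b: +{a}
  A via A→b b: +{b}
  S via S→b A: +{b}
  S via S→c b b: +{c}
  FIRST[S]={b,c}  FIRST[A]={a,b}
pass 2: (stable)
  FIRST[S]={b,c}  FIRST[A]={a,b}

FOLLOW iteration:
seed FOLLOW(S) with $
round 1:
  S→b A: FOLLOW(A) ⊇ FOLLOW(S) ⊇ {$}; new: +{$}
  S→b S a: FOLLOW(S) ⊇ FIRST(a) = {a}; new: +{a}
  FOLLOW(S)={$,a}  FOLLOW(A)={$}
round 2:
  S→b A: FOLLOW(A) ⊇ FOLLOW(S) ⊇ {$,a}; new: +{a}
  FOLLOW(S)={$,a}  FOLLOW(A)={$,a}
round 3: (no change)
  FOLLOW(S)={$,a}  FOLLOW(A)={$,a}

FOLLOW(S) = ["$", "a"]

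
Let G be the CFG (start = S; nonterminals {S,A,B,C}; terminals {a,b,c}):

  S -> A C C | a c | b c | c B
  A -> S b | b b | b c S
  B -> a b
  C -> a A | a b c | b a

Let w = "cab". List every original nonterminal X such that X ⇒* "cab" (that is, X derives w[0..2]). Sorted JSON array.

CNF form of G:
  S -> A X5 | T0 T1 | T1 B | T2 T1
  A -> S T0 | T0 T0 | T0 X3
  B -> T2 T0
  C -> T0 T2 | T2 A | T2 X4
  T0 -> b
  T1 -> c
  T2 -> a
  X3 -> T1 S
  X4 -> T0 T1
  X5 -> C C

CYK fill (cells [i..j] with 0 ≤ i ≤ j ≤ 2 only):
  T[0,0] 'c' = {T1}  orig:{}
  T[1,1] 'a' = {T2}  orig:{}
  T[2,2] 'b' = {T0}  orig:{}
  T[0,1] 'ca' = ∅
  T[1,2] 'ab' = {B}
  T[0,2] 'cab' = {S}

Original NTs in T[0,2] deriving "cab": ["S"]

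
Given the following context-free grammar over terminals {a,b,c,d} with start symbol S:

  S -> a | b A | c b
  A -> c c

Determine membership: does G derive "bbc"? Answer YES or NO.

Convert to CNF:
  S -> T0 T1 | T1 A | a
  A -> T0 T0
  T0 -> c
  T1 -> b

CYK fill:
  cell(0,0) b: {T1}  orig:{}
  cell(1,1) b: {T1}  orig:{}
  cell(2,2) c: {T0}  orig:{}
  cell(0,1) bb: ∅
  cell(1,2) bc: ∅
  cell(0,2) bbc: ∅

S ∉ T[0,2] ⇒ NO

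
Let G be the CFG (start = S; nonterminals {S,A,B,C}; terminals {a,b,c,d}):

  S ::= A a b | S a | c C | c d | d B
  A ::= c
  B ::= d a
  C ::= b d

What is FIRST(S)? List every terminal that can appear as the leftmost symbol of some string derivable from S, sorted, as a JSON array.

Compute FIRST by fixpoint:
round 1:
  A via A→c: +{c}
  B via B→d a: +{d}
  C via C→b d: +{b}
  S via S→A a b: +{c}
  S via S→d B: +{d}
  S: {c,d}  A: {c}  B: {d}  C: {b}
round 2: (stable)
  S: {c,d}  A: {c}  B: {d}  C: {b}

FIRST(S) = ["c", "d"]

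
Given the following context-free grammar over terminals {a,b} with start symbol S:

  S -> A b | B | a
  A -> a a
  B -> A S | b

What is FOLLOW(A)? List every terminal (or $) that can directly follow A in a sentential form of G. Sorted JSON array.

FIRST iteration:
round 1:
  A via A→a a: +{a}
  B via B→A S: +{a}
  B via B→b: +{b}
  S via S→A b: +{a}
  S via S→B: +{b}
  FIRST(S)={a,b}  FIRST(A)={a}  FIRST(B)={a,b}
round 2: done
  FIRST(S)={a,b}  FIRST(A)={a}  FIRST(B)={a,b}

Compute FOLLOW by fixpoint:
FOLLOW(S) := {$}
pass 1:
  B→A S: FOLLOW(A) ⊇ FIRST(S) = {a,b}; new: +{a,b}
  S→B: FOLLOW(B) ⊇ FOLLOW(S) ⊇ {$}; new: +{$}
  FOLLOW[S]={$}  FOLLOW[A]={a,b}  FOLLOW[B]={$}
pass 2: (no change)
  FOLLOW[S]={$}  FOLLOW[A]={a,b}  FOLLOW[B]={$}

FOLLOW(A) = ["a", "b"]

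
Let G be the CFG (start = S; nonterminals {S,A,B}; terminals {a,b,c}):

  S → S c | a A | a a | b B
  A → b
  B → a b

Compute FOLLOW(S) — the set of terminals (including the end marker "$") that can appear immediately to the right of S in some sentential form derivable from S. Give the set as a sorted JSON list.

FIRST sets, iterate to fixpoint:
round 1:
  A via A→b: +{b}
  B via B→a b: +{a}
  S via S→a A: +{a}
  S via S→b B: +{b}
  FIRST[S]={a,b}  FIRST[A]={b}  FIRST[B]={a}
round 2: (no change)
  FIRST[S]={a,b}  FIRST[A]={b}  FIRST[B]={a}

Compute FOLLOW by fixpoint:
FOLLOW(S) := {$}
pass 1:
  S→S c: FOLLOW(S) ⊇ FIRST(c) = {c}; new: +{c}
  S→a A: FOLLOW(A) ⊇ FOLLOW(S) ⊇ {$,c}; new: +{$,c}
  S→b B: FOLLOW(B) ⊇ FOLLOW(S) ⊇ {$,c}; new: +{$,c}
  FOLLOW[S]={$,c}  FOLLOW[A]={$,c}  FOLLOW[B]={$,c}
pass 2: (no change)
  FOLLOW[S]={$,c}  FOLLOW[A]={$,c}  FOLLOW[B]={$,c}

FOLLOW(S) = ["$", "c"]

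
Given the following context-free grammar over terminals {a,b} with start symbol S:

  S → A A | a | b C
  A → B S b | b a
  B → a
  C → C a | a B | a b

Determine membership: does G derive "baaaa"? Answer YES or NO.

CNF form of G:
  S -> A A | T0 C | a
  A -> B X2 | T0 T1
  B -> a
  C -> C T1 | T1 B | T1 T0
  T0 -> b
  T1 -> a
  X2 -> S T0

Fill CYK table bottom-up:
  cell(0,0) b: {T0}  orig:{}
  cell(1,1) a: {B,S,T1}  orig:{B,S}
  cell(2,2) a: {B,S,T1}  orig:{B,S}
  cell(3,3) a: {B,S,T1}  orig:{B,S}
  cell(4,4) a: {B,S,T1}  orig:{B,S}
  cell(0,1) ba: {A}
  cell(1,2) aa: {C}
  cell(2,3) aa: {C}
  cell(3,4) aa: {C}
  cell(0,2) baa: {S}
  cell(1,3) aaa: {C}
  cell(2,4) aaa: {C}
  cell(0,3) baaa: {S}
  cell(1,4) aaaa: {C}
  cell(0,4) baaaa: {S}

S ∈ T[0,4] ⇒ YES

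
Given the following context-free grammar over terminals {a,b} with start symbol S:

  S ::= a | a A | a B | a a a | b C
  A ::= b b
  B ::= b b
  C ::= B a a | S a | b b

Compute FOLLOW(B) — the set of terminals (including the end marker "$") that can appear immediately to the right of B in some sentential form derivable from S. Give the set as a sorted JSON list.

Compute FIRST by fixpoint:
pass 1:
  A via A→b b: +{b}
  B via B→b b: +{b}
  C via C→B a a: +{b}
  S via S→a: +{a}
  S via S→b C: +{b}
  FIRST(S)={a,b}  FIRST(A)={b}  FIRST(B)={b}  FIRST(C)={b}
pass 2:
  C via C→S a: +{a}
  FIRST(S)={a,b}  FIRST(A)={b}  FIRST(B)={b}  FIRST(C)={a,b}
pass 3: (stable)
  FIRST(S)={a,b}  FIRST(A)={b}  FIRST(B)={b}  FIRST(C)={a,b}

FOLLOW iteration:
FOLLOW(S) := {$}
round 1:
  C→B a a: FOLLOW(B) ⊇ FIRST(a) = {a}; new: +{a}
  C→S a: FOLLOW(S) ⊇ FIRST(a) = {a}; new: +{a}
  S→a A: FOLLOW(A) ⊇ FOLLOW(S) ⊇ {$,a}; new: +{$,a}
  S→a B: FOLLOW(B) ⊇ FOLLOW(S) ⊇ {$,a}; new: +{$}
  S→b C: FOLLOW(C) ⊇ FOLLOW(S) ⊇ {$,a}; new: +{$,a}
  S: {$,a}  A: {$,a}  B: {$,a}  C: {$,a}
round 2: — fixpoint
  S: {$,a}  A: {$,a}  B: {$,a}  C: {$,a}

FOLLOW(B) = ["$", "a"]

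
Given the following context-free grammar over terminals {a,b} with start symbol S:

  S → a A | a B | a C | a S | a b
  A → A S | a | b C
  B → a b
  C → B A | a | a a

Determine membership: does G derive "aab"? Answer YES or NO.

CNF form of G:
  S -> T1 A | T1 B | T1 C | T1 S | T1 T0
  A -> A S | T0 C | a
  B -> T1 T0
  C -> B A | T1 T1 | a
  T0 -> b
  T1 -> a

CYK fill:
  T[0,0] 'a' = {A,C,T1}  orig:{A,C}
  T[1,1] 'a' = {A,C,T1}  orig:{A,C}
  T[2,2] 'b' = {T0}  orig:{}
  T[0,1] 'aa' = {C,S}
  T[1,2] 'ab' = {B,S}
  T[0,2] 'aab' = {A,S}

S ∈ T[0,2] ⇒ YES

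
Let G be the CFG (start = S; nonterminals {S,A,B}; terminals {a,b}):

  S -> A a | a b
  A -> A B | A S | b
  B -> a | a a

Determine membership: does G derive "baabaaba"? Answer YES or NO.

CNF form of G:
  S -> A T0 | T0 T1
  A -> A B | A S | b
  B -> T0 T0 | a
  T0 -> a
  T1 -> b

CYK fill:
  cell(0,0) b: {A,T1}  orig:{A}
  cell(1,1) a: {B,T0}  orig:{B}
  cell(2,2) a: {B,T0}  orig:{B}
  cell(3,3) b: {A,T1}  orig:{A}
  cell(4,4) a: {B,T0}  orig:{B}
  cell(5,5) a: {B,T0}  orig:{B}
  cell(6,6) b: {A,T1}  orig:{A}
  cell(7,7) a: {B,T0}  orig:{B}
  cell(0,1) ba: {A,S}
  cell(1,2) aa: {B}
  cell(2,3) ab: {S}
  cell(3,4) ba: {A,S}
  cell(4,5) aa: {B}
  cell(5,6) ab: {S}
  cell(6,7) ba: {A,S}
  cell(0,2) baa: {A,S}
  cell(1,3) aab: ∅
  cell(2,4) aba: ∅
  cell(3,5) baa: {A,S}
  cell(4,6) aab: ∅
  cell(5,7) aba: ∅
  cell(0,3) baab: {A}
  cell(1,4) aaba: ∅
  cell(2,5) abaa: ∅
  cell(3,6) baab: {A}
  cell(4,7) aaba: ∅
  cell(0,4) baaba: {A,S}
  cell(1,5) aabaa: ∅
  cell(2,6) abaab: ∅
  cell(3,7) baaba: {A,S}
  cell(0,5) baabaa: {A,S}
  cell(1,6) aabaab: ∅
  cell(2,7) abaaba: ∅
  cell(0,6) baabaab: {A}
  cell(1,7) aabaaba: ∅
  cell(0,7) baabaaba: {A,S}

S ∈ T[0,7] ⇒ YES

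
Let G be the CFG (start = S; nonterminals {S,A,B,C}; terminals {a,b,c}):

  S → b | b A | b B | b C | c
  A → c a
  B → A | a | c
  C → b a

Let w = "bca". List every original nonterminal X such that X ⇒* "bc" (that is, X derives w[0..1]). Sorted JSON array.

CNF form of G:
  S -> T2 A | T2 B | T2 C | b | c
  A -> T0 T1
  B -> T0 T1 | a | c
  C -> T2 T1
  T0 -> c
  T1 -> a
  T2 -> b

Fill CYK table bottom-up, restricted to cells inside w[0..1]:
  T[0,0] 'b' = {S,T2}  orig:{S}
  T[1,1] 'c' = {B,S,T0}  orig:{B,S}
  T[0,1] 'bc' = {S}

Original NTs in T[0,1] deriving "bc": ["S"]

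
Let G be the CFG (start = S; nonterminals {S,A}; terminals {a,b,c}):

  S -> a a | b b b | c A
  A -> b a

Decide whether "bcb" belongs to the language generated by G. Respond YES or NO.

Convert to CNF:
  S -> T0 X3 | T1 T1 | T2 A
  A -> T0 T1
  T0 -> b
  T1 -> a
  T2 -> c
  X3 -> T0 T0

CYK table (by increasing span):
  cell(0,0) b: {T0}  orig:{}
  cell(1,1) c: {T2}  orig:{}
  cell(2,2) b: {T0}  orig:{}
  cell(0,1) bc: ∅
  cell(1,2) cb: ∅
  cell(0,2) bcb: ∅

S ∉ T[0,2] ⇒ NO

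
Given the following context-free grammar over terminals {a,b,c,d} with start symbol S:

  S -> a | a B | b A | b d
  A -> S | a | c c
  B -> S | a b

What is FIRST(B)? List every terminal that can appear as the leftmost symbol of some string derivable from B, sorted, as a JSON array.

Compute FIRST by fixpoint:
[1]
  A via A→a: +{a}
  A via A→c c: +{c}
  B via B→a b: +{a}
  S via S→a: +{a}
  S via S→b A: +{b}
  FIRST[S]={a,b}  FIRST[A]={a,c}  FIRST[B]={a}
[2]
  A via A→S: +{b}
  B via B→S: +{b}
  FIRST[S]={a,b}  FIRST[A]={a,b,c}  FIRST[B]={a,b}
[3] done
  FIRST[S]={a,b}  FIRST[A]={a,b,c}  FIRST[B]={a,b}

FIRST(B) = ["a", "b"]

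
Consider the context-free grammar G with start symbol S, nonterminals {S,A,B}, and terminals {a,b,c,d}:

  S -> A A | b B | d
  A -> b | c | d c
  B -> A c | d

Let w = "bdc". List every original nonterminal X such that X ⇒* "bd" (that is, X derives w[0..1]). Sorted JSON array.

Convert to CNF:
  S -> A A | T2 B | d
  A -> T0 T1 | b | c
  B -> A T1 | d
  T0 -> d
  T1 -> c
  T2 -> b

CYK fill — only the sub-triangle for w[0..1]:
  cell(0,0) b: {A,T2}  orig:{A}
  cell(1,1) d: {B,S,T0}  orig:{B,S}
  cell(0,1) bd: {S}

Original NTs in T[0,1] deriving "bd": ["S"]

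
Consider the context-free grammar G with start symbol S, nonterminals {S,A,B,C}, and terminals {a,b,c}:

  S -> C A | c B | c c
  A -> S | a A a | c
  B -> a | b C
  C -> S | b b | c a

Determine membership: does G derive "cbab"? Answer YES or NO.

Convert to CNF:
  S -> C A | T1 B | T1 T1
  A -> C A | T0 X3 | T1 B | T1 T1 | c
  B -> T2 C | a
  C -> C A | T1 B | T1 T0 | T1 T1 | T2 T2
  T0 -> a
  T1 -> c
  T2 -> b
  X3 -> A T0

Fill CYK table bottom-up:
  cell(0,0) c: {A,T1}  orig:{A}
  cell(1,1) b: {T2}  orig:{}
  cell(2,2) a: {B,T0}  orig:{B}
  cell(3,3) b: {T2}  orig:{}
  cell(0,1) cb: ∅
  cell(1,2) ba: ∅
  cell(2,3) ab: ∅
  cell(0,2) cba: ∅
  cell(1,3) bab: ∅
  cell(0,3) cbab: ∅

S ∉ T[0,3] ⇒ NO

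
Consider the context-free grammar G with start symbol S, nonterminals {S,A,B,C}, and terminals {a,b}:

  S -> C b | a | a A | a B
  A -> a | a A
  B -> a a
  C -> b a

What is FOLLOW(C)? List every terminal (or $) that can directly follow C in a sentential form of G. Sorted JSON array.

FIRST sets, iterate to fixpoint:
iter 1:
  A via A→a: +{a}
  B via B→a a: +{a}
  C via C→b a: +{b}
  S via S→C b: +{b}
  S via S→a: +{a}
  S: {a,b}  A: {a}  B: {a}  C: {b}
iter 2: (no change)
  S: {a,b}  A: {a}  B: {a}  C: {b}

FOLLOW iteration:
FOLLOW(S) := {$}
pass 1:
  S→C b: FOLLOW(C) ⊇ FIRST(b) = {b}; new: +{b}
  S→a A: FOLLOW(A) ⊇ FOLLOW(S) ⊇ {$}; new: +{$}
  S→a B: FOLLOW(B) ⊇ FOLLOW(S) ⊇ {$}; new: +{$}
  FOLLOW(S)={$}  FOLLOW(A)={$}  FOLLOW(B)={$}  FOLLOW(C)={b}
pass 2: (no change)
  FOLLOW(S)={$}  FOLLOW(A)={$}  FOLLOW(B)={$}  FOLLOW(C)={b}

FOLLOW(C) = ["b"]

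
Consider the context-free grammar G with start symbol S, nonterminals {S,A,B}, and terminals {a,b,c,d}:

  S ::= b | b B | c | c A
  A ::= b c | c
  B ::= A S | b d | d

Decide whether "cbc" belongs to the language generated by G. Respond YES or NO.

CNF form of G:
  S -> T0 B | T1 A | b | c
  A -> T0 T1 | c
  B -> A S | T0 T2 | d
  T0 -> b
  T1 -> c
  T2 -> d

CYK table (by increasing span):
  [0..0]={A,S,T1}  "c"  orig:{A,S}
  [1..1]={S,T0}  "b"  orig:{S}
  [2..2]={A,S,T1}  "c"  orig:{A,S}
  [0..1]={B}  "cb"
  [1..2]={A}  "bc"
  [0..2]={S}  "cbc"

S ∈ T[0,2] ⇒ YES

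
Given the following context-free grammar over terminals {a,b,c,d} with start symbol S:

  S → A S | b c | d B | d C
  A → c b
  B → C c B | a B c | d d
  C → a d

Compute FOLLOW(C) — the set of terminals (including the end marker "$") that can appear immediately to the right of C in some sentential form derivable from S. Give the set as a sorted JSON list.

Compute FIRST by fixpoint:
round 1:
  A via A→c b: +{c}
  B via B→a B c: +{a}
  B via B→d d: +{d}
  C via C→a d: +{a}
  S via S→A S: +{c}
  S via S→b c: +{b}
  S via S→d B: +{d}
  FIRST[S]={b,c,d}  FIRST[A]={c}  FIRST[B]={a,d}  FIRST[C]={a}
round 2: (no change)
  FIRST[S]={b,c,d}  FIRST[A]={c}  FIRST[B]={a,d}  FIRST[C]={a}

FOLLOW sets:
seed FOLLOW(S) with $
pass 1:
  B→C c B: FOLLOW(C) ⊇ FIRST(c) = {c}; new: +{c}
  B→a B c: FOLLOW(B) ⊇ FIRST(c) = {c}; new: +{c}
  S→A S: FOLLOW(A) ⊇ FIRST(S) = {b,c,d}; new: +{b,c,d}
  S→d B: FOLLOW(B) ⊇ FOLLOW(S) ⊇ {$}; new: +{$}
  S→d C: FOLLOW(C) ⊇ FOLLOW(S) ⊇ {$}; new: +{$}
  S: {$}  A: {b,c,d}  B: {$,c}  C: {$,c}
pass 2: (no change)
  S: {$}  A: {b,c,d}  B: {$,c}  C: {$,c}

FOLLOW(C) = ["$", "c"]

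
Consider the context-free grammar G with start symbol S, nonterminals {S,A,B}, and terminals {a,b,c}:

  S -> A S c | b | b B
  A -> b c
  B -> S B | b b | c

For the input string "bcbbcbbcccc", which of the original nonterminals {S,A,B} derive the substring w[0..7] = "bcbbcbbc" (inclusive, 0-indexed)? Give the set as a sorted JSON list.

Convert to CNF:
  S -> A X2 | T0 B | b
  A -> T0 T1
  B -> S B | T0 T0 | c
  T0 -> b
  T1 -> c
  X2 -> S T1

Fill CYK table bottom-up, restricted to cells inside w[0..7]:
  [0..0]={S,T0}  "b"  orig:{S}
  [1..1]={B,T1}  "c"  orig:{B}
  [2..2]={S,T0}  "b"  orig:{S}
  [3..3]={S,T0}  "b"  orig:{S}
  [4..4]={B,T1}  "c"  orig:{B}
  [5..5]={S,T0}  "b"  orig:{S}
  [6..6]={S,T0}  "b"  orig:{S}
  [7..7]={B,T1}  "c"  orig:{B}
  [0..1]={A,B,S,X2}  "bc"  orig:{A,B,S}
  [1..2]=∅  "cb"
  [2..3]={B}  "bb"
  [3..4]={A,B,S,X2}  "bc"  orig:{A,B,S}
  [4..5]=∅  "cb"
  [5..6]={B}  "bb"
  [6..7]={A,B,S,X2}  "bc"  orig:{A,B,S}
  [0..2]=∅  "bcb"
  [1..3]=∅  "cbb"
  [2..4]={B,S}  "bbc"
  [3..5]=∅  "bcb"
  [4..6]=∅  "cbb"
  [5..7]={B,S}  "bbc"
  [0..3]={B}  "bcbb"
  [1..4]=∅  "cbbc"
  [2..5]=∅  "bbcb"
  [3..6]={B}  "bcbb"
  [4..7]=∅  "cbbc"
  [0..4]={B}  "bcbbc"
  [1..5]=∅  "cbbcb"
  [2..6]={B,S}  "bbcbb"
  [3..7]={B}  "bcbbc"
  [0..5]=∅  "bcbbcb"
  [1..6]=∅  "cbbcbb"
  [2..7]={B,S,X2}  "bbcbbc"  orig:{B,S}
  [0..6]={B}  "bcbbcbb"
  [1..7]=∅  "cbbcbbc"
  [0..7]={B,S}  "bcbbcbbc"

Original NTs in T[0,7] deriving "bcbbcbbc": ["B", "S"]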